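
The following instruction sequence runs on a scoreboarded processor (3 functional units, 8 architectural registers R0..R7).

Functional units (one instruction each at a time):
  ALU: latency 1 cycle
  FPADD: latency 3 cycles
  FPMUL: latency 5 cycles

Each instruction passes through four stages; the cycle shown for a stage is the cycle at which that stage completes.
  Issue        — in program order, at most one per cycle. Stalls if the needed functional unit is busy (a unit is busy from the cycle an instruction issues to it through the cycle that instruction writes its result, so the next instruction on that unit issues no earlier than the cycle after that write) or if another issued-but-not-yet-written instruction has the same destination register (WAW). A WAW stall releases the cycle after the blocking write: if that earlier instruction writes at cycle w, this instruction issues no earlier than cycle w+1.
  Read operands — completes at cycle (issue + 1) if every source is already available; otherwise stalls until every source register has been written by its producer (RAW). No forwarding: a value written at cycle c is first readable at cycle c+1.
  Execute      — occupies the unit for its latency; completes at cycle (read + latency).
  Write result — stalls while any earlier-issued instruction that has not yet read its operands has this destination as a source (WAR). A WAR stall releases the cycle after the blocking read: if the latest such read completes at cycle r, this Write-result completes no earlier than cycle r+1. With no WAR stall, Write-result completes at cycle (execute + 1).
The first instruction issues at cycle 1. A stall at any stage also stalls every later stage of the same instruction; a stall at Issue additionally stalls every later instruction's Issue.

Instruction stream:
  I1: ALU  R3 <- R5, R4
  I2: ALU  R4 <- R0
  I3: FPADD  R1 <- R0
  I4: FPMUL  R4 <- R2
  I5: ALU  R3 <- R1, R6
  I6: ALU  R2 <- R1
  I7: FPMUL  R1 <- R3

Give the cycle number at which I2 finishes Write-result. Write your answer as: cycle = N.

cycle 1: I1 dispatched to ALU
cycle 2: I1 operands ready
cycle 3: I1 complete
cycle 4: R3←I1
cycle 5: I2 dispatched to ALU
cycle 6: I2 operands ready · I3 dispatched to FPADD
cycle 7: I2 complete · I3 operands ready
cycle 8: R4←I2
cycle 9: I4 dispatched to FPMUL
cycle 10: I3 complete · I4 operands ready · I5 dispatched to ALU
cycle 11: R1←I3
cycle 12: I5 operands ready
cycle 13: I5 complete
cycle 14: R3←I5
cycle 15: I4 complete · I6 dispatched to ALU
cycle 16: R4←I4 · I6 operands ready
cycle 17: I6 complete · I7 dispatched to FPMUL
cycle 18: R2←I6 · I7 operands ready
cycle 23: I7 complete
cycle 24: R1←I7

cycle = 8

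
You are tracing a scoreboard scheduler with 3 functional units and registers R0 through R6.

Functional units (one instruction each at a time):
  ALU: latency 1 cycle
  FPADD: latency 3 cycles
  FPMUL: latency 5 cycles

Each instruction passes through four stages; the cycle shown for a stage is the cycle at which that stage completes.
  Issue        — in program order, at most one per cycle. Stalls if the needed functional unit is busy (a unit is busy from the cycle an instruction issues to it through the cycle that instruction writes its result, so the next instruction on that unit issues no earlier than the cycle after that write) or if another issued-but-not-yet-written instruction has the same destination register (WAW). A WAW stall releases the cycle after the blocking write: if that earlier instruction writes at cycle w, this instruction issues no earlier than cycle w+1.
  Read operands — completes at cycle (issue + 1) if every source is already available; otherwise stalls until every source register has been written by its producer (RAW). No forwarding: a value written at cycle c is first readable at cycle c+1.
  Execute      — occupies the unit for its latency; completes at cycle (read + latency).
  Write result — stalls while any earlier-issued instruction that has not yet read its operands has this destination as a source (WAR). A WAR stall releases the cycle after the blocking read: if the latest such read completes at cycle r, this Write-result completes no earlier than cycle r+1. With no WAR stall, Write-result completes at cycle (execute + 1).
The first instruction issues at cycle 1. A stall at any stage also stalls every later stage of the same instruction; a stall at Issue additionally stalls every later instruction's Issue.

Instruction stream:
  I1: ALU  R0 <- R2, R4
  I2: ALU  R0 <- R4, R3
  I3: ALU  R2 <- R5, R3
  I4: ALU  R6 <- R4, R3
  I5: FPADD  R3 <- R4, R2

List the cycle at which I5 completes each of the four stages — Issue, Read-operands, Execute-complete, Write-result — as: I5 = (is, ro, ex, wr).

cycle 1: I1 issues→ALU
cycle 2: I1 reads
cycle 3: I1 exec-done
cycle 4: I1 writes R0
cycle 5: I2 issues→ALU
cycle 6: I2 reads
cycle 7: I2 exec-done
cycle 8: I2 writes R0
cycle 9: I3 issues→ALU
cycle 10: I3 reads
cycle 11: I3 exec-done
cycle 12: I3 writes R2
cycle 13: I4 issues→ALU
cycle 14: I4 reads · I5 issues→FPADD
cycle 15: I4 exec-done · I5 reads
cycle 16: I4 writes R6
cycle 18: I5 exec-done
cycle 19: I5 writes R3

I5 = (14, 15, 18, 19)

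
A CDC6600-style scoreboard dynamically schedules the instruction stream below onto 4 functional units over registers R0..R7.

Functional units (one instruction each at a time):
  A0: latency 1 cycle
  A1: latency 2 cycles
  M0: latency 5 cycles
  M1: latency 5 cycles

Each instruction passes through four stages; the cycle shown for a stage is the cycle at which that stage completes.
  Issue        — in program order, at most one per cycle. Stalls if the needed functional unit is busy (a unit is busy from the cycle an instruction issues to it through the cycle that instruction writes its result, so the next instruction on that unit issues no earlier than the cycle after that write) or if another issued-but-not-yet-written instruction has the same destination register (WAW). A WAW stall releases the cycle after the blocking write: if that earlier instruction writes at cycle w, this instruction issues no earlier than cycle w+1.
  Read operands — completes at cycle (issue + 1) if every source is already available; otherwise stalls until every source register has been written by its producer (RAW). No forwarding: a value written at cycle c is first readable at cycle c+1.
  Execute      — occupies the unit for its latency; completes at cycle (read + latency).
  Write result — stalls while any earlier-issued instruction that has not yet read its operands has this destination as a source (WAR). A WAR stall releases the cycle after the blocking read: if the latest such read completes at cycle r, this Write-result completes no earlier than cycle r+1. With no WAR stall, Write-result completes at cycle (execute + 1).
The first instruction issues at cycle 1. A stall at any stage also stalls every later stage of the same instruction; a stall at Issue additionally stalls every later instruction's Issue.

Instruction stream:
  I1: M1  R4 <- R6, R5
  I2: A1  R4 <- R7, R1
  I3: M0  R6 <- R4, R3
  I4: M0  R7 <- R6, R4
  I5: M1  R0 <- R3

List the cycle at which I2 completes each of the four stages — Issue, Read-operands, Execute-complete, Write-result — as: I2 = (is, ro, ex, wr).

I1: IS=1 RO=2 EX=7 WR=8
I2: IS=9 RO=10 EX=12 WR=13  [WAW R4: wait I1 write@8]
I3: IS=10 RO=14 EX=19 WR=20  [RAW R4: wait I2 write@13]
I4: IS=21 RO=22 EX=27 WR=28  [struct: M0 busy until I3 writes@20]
I5: IS=22 RO=23 EX=28 WR=29

I2 = (9, 10, 12, 13)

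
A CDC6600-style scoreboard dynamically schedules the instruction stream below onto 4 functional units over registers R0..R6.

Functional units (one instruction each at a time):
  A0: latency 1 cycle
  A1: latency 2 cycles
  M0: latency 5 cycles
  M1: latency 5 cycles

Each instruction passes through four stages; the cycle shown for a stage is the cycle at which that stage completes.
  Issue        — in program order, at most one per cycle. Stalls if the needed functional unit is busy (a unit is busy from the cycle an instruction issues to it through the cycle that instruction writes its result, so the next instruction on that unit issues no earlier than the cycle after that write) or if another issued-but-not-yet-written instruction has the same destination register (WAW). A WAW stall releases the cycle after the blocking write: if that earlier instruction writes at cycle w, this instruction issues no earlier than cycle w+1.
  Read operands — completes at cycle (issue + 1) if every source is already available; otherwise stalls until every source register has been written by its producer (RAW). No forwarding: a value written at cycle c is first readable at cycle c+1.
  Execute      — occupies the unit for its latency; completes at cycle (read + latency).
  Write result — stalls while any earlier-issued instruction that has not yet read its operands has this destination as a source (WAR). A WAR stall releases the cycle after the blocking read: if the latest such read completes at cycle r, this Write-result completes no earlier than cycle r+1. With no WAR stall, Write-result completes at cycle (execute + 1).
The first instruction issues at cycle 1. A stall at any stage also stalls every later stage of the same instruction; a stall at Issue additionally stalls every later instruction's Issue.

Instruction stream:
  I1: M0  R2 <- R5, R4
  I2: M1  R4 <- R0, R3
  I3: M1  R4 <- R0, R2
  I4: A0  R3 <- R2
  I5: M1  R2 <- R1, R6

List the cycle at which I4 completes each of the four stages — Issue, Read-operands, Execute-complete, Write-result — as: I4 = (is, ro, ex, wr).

1) issue 1, read 2, done 7, write 8
2) issue 2, read 3, done 8, write 9
3) issue 10, read 11, done 16, write 17  <struct: M1 busy until I2 writes@9>
4) issue 11, read 12, done 13, write 14
5) issue 18, read 19, done 24, write 25  <struct: M1 busy until I3 writes@17>

I4 = (11, 12, 13, 14)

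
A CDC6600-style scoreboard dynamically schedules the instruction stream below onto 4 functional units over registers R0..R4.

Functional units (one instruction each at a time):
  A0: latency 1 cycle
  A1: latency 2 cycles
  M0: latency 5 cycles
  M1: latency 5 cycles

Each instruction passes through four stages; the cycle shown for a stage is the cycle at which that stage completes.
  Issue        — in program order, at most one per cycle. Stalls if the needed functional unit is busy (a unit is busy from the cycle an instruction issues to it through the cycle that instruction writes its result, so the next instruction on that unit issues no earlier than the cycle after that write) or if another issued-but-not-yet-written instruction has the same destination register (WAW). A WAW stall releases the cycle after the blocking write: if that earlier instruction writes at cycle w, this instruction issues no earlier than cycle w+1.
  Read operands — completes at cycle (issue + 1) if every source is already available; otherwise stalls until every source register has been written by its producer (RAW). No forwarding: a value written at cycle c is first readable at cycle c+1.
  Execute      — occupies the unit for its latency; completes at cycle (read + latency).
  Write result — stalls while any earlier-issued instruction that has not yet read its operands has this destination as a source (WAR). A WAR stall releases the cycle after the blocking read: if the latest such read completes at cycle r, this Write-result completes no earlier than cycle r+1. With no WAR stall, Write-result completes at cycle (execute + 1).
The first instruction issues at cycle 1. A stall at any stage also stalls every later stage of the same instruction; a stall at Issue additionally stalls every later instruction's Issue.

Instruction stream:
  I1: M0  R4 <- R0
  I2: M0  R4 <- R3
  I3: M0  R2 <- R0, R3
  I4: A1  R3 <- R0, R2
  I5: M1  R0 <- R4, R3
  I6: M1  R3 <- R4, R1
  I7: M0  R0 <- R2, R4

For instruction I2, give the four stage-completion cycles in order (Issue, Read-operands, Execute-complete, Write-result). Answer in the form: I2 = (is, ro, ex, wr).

I1 -> (1, 2, 7, 8)
I2 -> (9, 10, 15, 16)  // struct: M0 busy until I1 writes@8
I3 -> (17, 18, 23, 24)  // struct: M0 busy until I2 writes@16
I4 -> (18, 25, 27, 28)  // RAW R2: wait I3 write@24
I5 -> (19, 29, 34, 35)  // RAW R3: wait I4 write@28
I6 -> (36, 37, 42, 43)  // struct: M1 busy until I5 writes@35
I7 -> (37, 38, 43, 44)

I2 = (9, 10, 15, 16)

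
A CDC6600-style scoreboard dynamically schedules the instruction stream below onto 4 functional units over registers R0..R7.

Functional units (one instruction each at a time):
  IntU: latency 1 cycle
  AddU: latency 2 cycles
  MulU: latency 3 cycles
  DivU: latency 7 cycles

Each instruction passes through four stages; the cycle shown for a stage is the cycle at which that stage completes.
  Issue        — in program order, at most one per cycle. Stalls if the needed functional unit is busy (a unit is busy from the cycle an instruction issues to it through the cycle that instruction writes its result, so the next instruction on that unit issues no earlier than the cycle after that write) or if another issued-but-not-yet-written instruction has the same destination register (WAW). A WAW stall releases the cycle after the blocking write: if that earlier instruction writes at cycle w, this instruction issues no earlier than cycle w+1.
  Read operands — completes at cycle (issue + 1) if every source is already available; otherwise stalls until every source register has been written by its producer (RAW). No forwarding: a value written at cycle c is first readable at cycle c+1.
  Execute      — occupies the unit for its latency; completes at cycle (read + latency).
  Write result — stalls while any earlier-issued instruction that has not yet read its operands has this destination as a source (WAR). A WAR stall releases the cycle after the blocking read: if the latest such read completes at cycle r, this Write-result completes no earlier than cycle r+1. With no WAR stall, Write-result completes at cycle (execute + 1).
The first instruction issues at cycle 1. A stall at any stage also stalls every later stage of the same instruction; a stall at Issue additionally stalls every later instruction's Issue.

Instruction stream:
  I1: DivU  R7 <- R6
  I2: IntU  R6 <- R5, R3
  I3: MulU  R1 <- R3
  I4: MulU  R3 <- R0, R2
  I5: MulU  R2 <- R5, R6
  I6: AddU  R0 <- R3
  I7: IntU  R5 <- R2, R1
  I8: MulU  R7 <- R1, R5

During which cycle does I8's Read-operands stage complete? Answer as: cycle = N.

cycle = 24

1) issue 1, read 2, done 9, write 10
2) issue 2, read 3, done 4, write 5
3) issue 3, read 4, done 7, write 8
4) issue 9, read 10, done 13, write 14  <struct: MulU busy until I3 writes@8>
5) issue 15, read 16, done 19, write 20  <struct: MulU busy until I4 writes@14>
6) issue 16, read 17, done 19, write 20
7) issue 17, read 21, done 22, write 23  <RAW R2: wait I5 write@20>
8) issue 21, read 24, done 27, write 28  <struct: MulU busy until I5 writes@20 / RAW R5: wait I7 write@23>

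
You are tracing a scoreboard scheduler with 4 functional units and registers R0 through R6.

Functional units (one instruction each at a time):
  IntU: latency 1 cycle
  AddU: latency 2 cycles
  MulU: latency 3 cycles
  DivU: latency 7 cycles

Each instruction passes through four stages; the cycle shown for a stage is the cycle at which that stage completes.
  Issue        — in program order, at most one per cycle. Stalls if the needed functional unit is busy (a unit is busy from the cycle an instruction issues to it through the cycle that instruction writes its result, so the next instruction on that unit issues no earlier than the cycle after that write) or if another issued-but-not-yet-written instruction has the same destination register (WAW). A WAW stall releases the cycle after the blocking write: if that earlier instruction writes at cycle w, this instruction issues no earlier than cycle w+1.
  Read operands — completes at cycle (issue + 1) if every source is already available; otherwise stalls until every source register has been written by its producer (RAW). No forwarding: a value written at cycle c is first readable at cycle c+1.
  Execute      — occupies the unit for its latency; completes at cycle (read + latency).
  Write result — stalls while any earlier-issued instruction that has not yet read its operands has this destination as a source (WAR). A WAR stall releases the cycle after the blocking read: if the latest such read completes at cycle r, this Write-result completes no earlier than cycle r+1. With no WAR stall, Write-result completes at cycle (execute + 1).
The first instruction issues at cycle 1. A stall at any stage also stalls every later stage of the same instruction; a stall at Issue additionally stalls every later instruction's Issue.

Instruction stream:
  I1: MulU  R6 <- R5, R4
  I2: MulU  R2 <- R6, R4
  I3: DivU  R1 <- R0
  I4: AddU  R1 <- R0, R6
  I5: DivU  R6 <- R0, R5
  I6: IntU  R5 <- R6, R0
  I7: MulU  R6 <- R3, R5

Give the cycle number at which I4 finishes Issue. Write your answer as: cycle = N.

c1: issue I1 (MulU)
c2: I1 read-ops
c5: I1 finished on MulU
c6: I1→R6
c7: issue I2 (MulU)
c8: I2 read-ops; issue I3 (DivU)
c9: I3 read-ops
c11: I2 finished on MulU
c12: I2→R2
c16: I3 finished on DivU
c17: I3→R1
c18: issue I4 (AddU)
c19: I4 read-ops; issue I5 (DivU)
c20: I5 read-ops; issue I6 (IntU)
c21: I4 finished on AddU
c22: I4→R1
c27: I5 finished on DivU
c28: I5→R6
c29: I6 read-ops; issue I7 (MulU)
c30: I6 finished on IntU
c31: I6→R5
c32: I7 read-ops
c35: I7 finished on MulU
c36: I7→R6

cycle = 18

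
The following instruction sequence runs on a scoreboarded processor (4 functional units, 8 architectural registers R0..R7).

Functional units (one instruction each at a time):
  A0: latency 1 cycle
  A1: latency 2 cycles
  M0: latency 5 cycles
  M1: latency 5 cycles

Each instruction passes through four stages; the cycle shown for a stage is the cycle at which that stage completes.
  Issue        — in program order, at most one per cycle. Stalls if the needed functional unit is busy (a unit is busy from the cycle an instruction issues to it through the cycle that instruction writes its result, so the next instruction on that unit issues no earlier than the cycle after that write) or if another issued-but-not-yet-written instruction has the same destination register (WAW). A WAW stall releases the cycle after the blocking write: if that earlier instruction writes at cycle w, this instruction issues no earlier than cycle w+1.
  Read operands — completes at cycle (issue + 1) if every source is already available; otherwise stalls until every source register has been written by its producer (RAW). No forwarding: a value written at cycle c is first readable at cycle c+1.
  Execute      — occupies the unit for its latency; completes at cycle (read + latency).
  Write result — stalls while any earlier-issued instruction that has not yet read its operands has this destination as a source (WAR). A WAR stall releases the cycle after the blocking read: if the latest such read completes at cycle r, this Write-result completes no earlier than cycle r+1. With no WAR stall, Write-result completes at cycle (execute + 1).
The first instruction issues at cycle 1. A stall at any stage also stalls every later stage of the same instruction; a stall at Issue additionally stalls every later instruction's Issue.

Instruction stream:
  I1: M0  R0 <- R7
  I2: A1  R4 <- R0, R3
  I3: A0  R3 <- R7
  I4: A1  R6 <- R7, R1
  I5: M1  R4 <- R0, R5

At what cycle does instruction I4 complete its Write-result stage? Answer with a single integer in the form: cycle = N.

[1] issue I1 (M0)
[2] I1 read-ops; issue I2 (A1)
[3] issue I3 (A0)
[4] I3 read-ops
[5] I3 finished on A0
[7] I1 finished on M0
[8] I1→R0
[9] I2 read-ops
[10] I3→R3
[11] I2 finished on A1
[12] I2→R4
[13] issue I4 (A1)
[14] I4 read-ops; issue I5 (M1)
[15] I5 read-ops
[16] I4 finished on A1
[17] I4→R6
[20] I5 finished on M1
[21] I5→R4

cycle = 17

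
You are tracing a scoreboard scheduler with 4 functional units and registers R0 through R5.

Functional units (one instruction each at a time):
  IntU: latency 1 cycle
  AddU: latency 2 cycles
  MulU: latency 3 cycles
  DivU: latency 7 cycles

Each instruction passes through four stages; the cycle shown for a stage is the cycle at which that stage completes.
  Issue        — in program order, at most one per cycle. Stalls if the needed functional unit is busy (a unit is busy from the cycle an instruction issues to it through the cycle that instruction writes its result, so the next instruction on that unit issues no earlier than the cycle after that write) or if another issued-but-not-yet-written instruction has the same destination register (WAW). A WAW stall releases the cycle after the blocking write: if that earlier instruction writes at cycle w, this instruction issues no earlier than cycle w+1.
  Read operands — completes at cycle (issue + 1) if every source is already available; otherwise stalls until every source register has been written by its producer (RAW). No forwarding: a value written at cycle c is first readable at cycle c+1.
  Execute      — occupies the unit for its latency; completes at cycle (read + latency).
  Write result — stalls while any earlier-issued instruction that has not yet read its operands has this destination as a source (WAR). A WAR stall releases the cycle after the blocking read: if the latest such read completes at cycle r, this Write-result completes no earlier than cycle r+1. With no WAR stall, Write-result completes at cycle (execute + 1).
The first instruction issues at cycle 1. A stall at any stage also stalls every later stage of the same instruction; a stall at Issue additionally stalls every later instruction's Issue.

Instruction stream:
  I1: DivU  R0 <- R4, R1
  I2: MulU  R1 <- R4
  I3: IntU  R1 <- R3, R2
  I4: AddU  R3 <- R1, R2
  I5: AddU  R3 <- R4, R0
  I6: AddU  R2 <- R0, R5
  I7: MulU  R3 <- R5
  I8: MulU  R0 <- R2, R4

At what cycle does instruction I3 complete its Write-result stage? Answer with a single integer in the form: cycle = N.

[1] issue I1 (DivU)
[2] I1 read-ops; issue I2 (MulU)
[3] I2 read-ops
[6] I2 finished on MulU
[7] I2→R1
[8] issue I3 (IntU)
[9] I1 finished on DivU; I3 read-ops; issue I4 (AddU)
[10] I1→R0; I3 finished on IntU
[11] I3→R1
[12] I4 read-ops
[14] I4 finished on AddU
[15] I4→R3
[16] issue I5 (AddU)
[17] I5 read-ops
[19] I5 finished on AddU
[20] I5→R3
[21] issue I6 (AddU)
[22] I6 read-ops; issue I7 (MulU)
[23] I7 read-ops
[24] I6 finished on AddU
[25] I6→R2
[26] I7 finished on MulU
[27] I7→R3
[28] issue I8 (MulU)
[29] I8 read-ops
[32] I8 finished on MulU
[33] I8→R0

cycle = 11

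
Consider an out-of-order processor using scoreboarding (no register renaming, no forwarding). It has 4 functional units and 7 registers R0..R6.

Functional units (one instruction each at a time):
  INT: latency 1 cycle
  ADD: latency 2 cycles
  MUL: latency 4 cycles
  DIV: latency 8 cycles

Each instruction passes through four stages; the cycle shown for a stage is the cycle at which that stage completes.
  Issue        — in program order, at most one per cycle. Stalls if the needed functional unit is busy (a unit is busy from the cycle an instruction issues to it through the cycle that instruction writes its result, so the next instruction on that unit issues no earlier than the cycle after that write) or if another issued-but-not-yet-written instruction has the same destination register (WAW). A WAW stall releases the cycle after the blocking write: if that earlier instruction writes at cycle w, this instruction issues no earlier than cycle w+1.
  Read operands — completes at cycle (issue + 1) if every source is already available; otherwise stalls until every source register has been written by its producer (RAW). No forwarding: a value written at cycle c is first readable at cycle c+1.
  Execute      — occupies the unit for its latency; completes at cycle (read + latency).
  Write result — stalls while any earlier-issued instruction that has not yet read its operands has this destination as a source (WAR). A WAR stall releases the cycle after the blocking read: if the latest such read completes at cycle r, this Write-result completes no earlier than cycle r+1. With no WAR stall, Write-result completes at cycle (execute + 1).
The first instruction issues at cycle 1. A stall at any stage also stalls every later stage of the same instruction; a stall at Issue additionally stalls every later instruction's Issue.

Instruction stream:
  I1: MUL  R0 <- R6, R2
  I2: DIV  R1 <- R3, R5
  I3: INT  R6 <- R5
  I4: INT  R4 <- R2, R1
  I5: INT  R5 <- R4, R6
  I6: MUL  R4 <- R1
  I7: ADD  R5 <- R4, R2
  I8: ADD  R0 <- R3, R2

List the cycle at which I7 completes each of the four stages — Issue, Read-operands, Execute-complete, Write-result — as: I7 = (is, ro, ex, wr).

I7 = (20, 24, 26, 27)

cycle 1: issue I1 (MUL)
cycle 2: I1 read-ops | issue I2 (DIV)
cycle 3: I2 read-ops | issue I3 (INT)
cycle 4: I3 read-ops
cycle 5: I3 finished on INT
cycle 6: I1 finished on MUL | I3→R6
cycle 7: I1→R0 | issue I4 (INT)
cycle 11: I2 finished on DIV
cycle 12: I2→R1
cycle 13: I4 read-ops
cycle 14: I4 finished on INT
cycle 15: I4→R4
cycle 16: issue I5 (INT)
cycle 17: I5 read-ops | issue I6 (MUL)
cycle 18: I5 finished on INT | I6 read-ops
cycle 19: I5→R5
cycle 20: issue I7 (ADD)
cycle 22: I6 finished on MUL
cycle 23: I6→R4
cycle 24: I7 read-ops
cycle 26: I7 finished on ADD
cycle 27: I7→R5
cycle 28: issue I8 (ADD)
cycle 29: I8 read-ops
cycle 31: I8 finished on ADD
cycle 32: I8→R0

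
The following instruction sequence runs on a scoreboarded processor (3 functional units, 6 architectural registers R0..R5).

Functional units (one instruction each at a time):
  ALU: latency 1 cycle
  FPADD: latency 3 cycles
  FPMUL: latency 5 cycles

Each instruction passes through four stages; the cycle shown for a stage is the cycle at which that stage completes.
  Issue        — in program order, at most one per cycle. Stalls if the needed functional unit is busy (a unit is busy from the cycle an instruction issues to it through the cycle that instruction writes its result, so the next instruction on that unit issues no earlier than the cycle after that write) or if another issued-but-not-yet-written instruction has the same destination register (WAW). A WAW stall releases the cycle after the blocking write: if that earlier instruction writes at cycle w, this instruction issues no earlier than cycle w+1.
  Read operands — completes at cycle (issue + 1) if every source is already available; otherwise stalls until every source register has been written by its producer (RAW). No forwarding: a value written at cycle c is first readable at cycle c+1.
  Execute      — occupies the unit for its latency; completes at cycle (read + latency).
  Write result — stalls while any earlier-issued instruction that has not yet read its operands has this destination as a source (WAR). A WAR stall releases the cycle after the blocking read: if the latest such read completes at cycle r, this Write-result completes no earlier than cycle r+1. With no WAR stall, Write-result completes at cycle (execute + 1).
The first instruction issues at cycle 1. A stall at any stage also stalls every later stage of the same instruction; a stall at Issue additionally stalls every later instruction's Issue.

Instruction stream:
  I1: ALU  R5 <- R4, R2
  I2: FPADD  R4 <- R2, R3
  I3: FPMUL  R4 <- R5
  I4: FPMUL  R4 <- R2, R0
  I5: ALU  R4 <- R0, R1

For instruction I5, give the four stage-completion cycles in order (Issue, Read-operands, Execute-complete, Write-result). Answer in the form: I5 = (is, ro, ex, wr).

I5 = (24, 25, 26, 27)

[I1] 1/2/3/4
[I2] 2/3/6/7
[I3] 8/9/14/15  (WAW R4: wait I2 write@7)
[I4] 16/17/22/23  (struct: FPMUL busy until I3 writes@15)
[I5] 24/25/26/27  (WAW R4: wait I4 write@23)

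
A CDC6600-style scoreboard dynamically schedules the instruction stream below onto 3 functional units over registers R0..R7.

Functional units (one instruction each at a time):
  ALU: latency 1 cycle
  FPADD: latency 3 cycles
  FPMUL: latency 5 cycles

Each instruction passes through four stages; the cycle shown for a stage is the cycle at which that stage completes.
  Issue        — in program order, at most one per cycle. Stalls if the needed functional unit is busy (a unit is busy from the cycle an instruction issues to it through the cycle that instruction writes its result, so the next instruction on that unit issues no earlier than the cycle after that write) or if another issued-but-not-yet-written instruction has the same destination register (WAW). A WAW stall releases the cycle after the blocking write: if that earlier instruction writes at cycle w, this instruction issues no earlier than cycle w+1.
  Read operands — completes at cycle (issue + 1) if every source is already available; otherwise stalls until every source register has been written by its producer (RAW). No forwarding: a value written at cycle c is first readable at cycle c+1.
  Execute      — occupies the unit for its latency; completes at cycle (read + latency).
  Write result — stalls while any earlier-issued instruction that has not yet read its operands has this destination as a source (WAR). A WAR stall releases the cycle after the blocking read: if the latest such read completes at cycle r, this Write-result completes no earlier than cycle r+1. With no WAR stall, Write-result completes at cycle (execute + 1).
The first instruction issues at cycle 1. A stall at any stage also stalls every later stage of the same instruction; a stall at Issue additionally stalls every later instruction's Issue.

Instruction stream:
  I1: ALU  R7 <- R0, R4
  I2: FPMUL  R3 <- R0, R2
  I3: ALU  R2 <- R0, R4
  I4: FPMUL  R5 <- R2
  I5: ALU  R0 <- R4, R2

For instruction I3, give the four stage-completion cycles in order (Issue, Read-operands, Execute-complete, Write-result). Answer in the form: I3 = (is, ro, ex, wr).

I1: IS=1 RO=2 EX=3 WR=4
I2: IS=2 RO=3 EX=8 WR=9
I3: IS=5 RO=6 EX=7 WR=8  [struct: ALU busy until I1 writes@4]
I4: IS=10 RO=11 EX=16 WR=17  [struct: FPMUL busy until I2 writes@9]
I5: IS=11 RO=12 EX=13 WR=14

I3 = (5, 6, 7, 8)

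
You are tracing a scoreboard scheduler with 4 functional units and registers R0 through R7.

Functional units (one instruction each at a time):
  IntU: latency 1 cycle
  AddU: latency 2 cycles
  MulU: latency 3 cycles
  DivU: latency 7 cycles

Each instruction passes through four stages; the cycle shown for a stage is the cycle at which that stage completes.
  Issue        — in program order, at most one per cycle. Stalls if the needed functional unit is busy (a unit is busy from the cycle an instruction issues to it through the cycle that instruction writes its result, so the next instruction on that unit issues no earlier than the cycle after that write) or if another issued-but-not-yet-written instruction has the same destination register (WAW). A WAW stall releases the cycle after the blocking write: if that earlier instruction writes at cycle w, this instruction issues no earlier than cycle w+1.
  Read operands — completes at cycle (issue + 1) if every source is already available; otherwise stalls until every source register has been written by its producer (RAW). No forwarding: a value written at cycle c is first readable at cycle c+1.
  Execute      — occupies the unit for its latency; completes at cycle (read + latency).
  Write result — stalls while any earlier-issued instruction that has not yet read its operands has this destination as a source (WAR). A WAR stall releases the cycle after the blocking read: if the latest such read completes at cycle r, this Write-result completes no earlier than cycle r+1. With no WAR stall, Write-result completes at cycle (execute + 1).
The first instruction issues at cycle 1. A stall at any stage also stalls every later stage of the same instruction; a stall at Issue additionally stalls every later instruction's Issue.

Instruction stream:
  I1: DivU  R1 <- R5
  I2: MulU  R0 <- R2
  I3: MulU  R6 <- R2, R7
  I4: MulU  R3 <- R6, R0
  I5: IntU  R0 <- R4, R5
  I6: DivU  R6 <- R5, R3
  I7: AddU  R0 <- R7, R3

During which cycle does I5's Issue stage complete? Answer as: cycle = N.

[1] I1 dispatched to DivU
[2] I1 operands ready · I2 dispatched to MulU
[3] I2 operands ready
[6] I2 complete
[7] R0←I2
[8] I3 dispatched to MulU
[9] I1 complete · I3 operands ready
[10] R1←I1
[12] I3 complete
[13] R6←I3
[14] I4 dispatched to MulU
[15] I4 operands ready · I5 dispatched to IntU
[16] I5 operands ready · I6 dispatched to DivU
[17] I5 complete
[18] I4 complete · R0←I5
[19] R3←I4 · I7 dispatched to AddU
[20] I6 operands ready · I7 operands ready
[22] I7 complete
[23] R0←I7
[27] I6 complete
[28] R6←I6

cycle = 15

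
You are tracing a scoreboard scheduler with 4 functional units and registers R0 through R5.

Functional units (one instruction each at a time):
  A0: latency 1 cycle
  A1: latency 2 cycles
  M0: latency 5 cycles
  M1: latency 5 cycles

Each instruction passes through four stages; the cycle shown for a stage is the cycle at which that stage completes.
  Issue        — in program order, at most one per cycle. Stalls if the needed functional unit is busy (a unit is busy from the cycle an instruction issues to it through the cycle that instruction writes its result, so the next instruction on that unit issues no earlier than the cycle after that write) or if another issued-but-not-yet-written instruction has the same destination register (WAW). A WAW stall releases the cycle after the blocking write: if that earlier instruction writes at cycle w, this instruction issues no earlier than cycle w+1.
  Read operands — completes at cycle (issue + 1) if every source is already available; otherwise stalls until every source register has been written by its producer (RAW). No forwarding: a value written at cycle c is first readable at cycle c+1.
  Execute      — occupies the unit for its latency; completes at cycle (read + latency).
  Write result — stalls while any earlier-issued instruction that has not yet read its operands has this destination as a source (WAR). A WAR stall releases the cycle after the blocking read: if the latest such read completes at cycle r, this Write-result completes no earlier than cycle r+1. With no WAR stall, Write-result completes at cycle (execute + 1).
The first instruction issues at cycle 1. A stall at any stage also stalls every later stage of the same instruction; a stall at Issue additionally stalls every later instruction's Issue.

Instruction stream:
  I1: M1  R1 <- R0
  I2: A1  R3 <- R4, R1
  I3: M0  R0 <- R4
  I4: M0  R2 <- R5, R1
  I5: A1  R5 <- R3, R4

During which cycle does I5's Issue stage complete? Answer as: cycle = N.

t=1  I1 dispatched to M1
t=2  I1 operands ready; I2 dispatched to A1
t=3  I3 dispatched to M0
t=4  I3 operands ready
t=7  I1 complete
t=8  R1←I1
t=9  I2 operands ready; I3 complete
t=10  R0←I3
t=11  I2 complete; I4 dispatched to M0
t=12  R3←I2; I4 operands ready
t=13  I5 dispatched to A1
t=14  I5 operands ready
t=16  I5 complete
t=17  I4 complete; R5←I5
t=18  R2←I4

cycle = 13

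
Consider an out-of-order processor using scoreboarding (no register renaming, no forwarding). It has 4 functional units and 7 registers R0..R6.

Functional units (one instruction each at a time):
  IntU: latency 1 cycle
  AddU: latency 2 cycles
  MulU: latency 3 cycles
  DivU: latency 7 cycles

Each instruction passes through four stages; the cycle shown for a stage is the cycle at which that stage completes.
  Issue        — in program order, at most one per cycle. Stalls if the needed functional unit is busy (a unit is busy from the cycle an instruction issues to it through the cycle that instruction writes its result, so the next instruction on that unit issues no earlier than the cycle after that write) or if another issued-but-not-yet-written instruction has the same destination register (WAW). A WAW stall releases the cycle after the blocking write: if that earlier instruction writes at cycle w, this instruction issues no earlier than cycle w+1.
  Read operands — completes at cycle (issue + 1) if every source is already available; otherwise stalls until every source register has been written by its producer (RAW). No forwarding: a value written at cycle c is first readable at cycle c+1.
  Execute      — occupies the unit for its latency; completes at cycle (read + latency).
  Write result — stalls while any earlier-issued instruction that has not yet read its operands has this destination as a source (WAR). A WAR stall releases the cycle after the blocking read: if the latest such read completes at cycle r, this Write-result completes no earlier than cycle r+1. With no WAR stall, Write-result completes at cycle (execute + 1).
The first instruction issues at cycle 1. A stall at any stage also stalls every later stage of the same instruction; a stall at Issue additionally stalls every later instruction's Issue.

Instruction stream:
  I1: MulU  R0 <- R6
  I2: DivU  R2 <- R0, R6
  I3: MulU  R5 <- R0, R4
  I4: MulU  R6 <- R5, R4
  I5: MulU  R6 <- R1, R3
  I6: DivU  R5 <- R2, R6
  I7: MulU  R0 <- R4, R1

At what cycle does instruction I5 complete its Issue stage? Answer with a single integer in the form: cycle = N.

cycle = 19

t=1  I1 dispatched to MulU
t=2  I1 operands ready · I2 dispatched to DivU
t=5  I1 complete
t=6  R0←I1
t=7  I2 operands ready · I3 dispatched to MulU
t=8  I3 operands ready
t=11  I3 complete
t=12  R5←I3
t=13  I4 dispatched to MulU
t=14  I2 complete · I4 operands ready
t=15  R2←I2
t=17  I4 complete
t=18  R6←I4
t=19  I5 dispatched to MulU
t=20  I5 operands ready · I6 dispatched to DivU
t=23  I5 complete
t=24  R6←I5
t=25  I6 operands ready · I7 dispatched to MulU
t=26  I7 operands ready
t=29  I7 complete
t=30  R0←I7
t=32  I6 complete
t=33  R5←I6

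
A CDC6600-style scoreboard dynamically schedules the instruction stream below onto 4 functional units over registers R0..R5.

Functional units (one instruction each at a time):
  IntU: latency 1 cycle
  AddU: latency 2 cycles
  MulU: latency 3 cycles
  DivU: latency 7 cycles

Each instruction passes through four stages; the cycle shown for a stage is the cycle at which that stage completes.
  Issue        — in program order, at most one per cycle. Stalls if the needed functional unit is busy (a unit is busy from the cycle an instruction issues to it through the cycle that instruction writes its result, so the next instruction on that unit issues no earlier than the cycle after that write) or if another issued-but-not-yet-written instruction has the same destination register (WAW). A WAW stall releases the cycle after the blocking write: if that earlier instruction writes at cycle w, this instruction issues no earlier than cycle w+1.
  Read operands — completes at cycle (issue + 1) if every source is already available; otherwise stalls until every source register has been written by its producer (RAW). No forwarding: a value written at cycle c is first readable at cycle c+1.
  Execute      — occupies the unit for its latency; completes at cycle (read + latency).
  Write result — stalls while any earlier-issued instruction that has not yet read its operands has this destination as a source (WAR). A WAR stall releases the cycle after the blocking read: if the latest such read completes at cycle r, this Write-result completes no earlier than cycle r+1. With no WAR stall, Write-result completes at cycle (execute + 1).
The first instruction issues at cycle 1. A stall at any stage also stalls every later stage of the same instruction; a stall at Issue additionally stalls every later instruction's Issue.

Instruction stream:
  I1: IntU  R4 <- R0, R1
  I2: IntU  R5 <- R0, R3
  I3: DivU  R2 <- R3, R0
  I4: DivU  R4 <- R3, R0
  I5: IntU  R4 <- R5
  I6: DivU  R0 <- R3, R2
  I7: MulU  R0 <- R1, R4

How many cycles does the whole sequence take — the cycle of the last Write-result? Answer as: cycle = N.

t=1  issue I1 (IntU)
t=2  I1 read-ops
t=3  I1 finished on IntU
t=4  I1→R4
t=5  issue I2 (IntU)
t=6  I2 read-ops · issue I3 (DivU)
t=7  I2 finished on IntU · I3 read-ops
t=8  I2→R5
t=14  I3 finished on DivU
t=15  I3→R2
t=16  issue I4 (DivU)
t=17  I4 read-ops
t=24  I4 finished on DivU
t=25  I4→R4
t=26  issue I5 (IntU)
t=27  I5 read-ops · issue I6 (DivU)
t=28  I5 finished on IntU · I6 read-ops
t=29  I5→R4
t=35  I6 finished on DivU
t=36  I6→R0
t=37  issue I7 (MulU)
t=38  I7 read-ops
t=41  I7 finished on MulU
t=42  I7→R0

cycle = 42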